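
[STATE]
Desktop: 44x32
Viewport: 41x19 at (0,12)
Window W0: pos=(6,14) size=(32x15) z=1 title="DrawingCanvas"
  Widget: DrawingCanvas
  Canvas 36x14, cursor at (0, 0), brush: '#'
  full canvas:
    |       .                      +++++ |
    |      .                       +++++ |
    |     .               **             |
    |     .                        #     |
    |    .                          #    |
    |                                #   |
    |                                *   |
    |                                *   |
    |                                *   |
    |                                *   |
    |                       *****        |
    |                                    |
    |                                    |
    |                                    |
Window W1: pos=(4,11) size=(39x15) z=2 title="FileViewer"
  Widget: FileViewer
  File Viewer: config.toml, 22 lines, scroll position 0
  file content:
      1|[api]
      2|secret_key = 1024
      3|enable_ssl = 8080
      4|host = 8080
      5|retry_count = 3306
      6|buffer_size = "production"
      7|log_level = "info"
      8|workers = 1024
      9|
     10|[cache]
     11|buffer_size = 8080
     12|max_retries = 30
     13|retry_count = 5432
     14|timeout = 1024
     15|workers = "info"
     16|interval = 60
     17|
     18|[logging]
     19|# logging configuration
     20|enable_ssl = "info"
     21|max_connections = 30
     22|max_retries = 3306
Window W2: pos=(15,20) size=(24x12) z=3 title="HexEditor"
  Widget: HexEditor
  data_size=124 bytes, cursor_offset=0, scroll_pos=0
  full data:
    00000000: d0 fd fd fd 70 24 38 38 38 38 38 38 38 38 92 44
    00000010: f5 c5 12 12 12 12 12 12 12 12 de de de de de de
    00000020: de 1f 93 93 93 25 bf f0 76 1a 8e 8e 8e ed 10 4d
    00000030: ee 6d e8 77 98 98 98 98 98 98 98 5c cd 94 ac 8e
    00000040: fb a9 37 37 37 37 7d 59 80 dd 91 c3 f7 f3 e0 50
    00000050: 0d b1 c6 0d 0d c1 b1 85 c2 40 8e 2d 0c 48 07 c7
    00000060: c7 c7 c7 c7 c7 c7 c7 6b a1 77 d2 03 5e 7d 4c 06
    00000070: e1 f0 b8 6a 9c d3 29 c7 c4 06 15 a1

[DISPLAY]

    ┃ FileViewer                         
    ┠────────────────────────────────────
    ┃[api]                               
    ┃secret_key = 1024                   
    ┃enable_ssl = 8080                   
    ┃host = 8080                         
    ┃retry_count = 3306                  
    ┃buffer_size = "production"          
    ┃log_level ┏━━━━━━━━━━━━━━━━━━━━━━┓  
    ┃workers = ┃ HexEditor            ┃  
    ┃          ┠──────────────────────┨  
    ┃[cache]   ┃00000000  D0 fd fd fd ┃  
    ┃buffer_siz┃00000010  f5 c5 12 12 ┃  
    ┗━━━━━━━━━━┃00000020  de 1f 93 93 ┃━━
      ┃        ┃00000030  ee 6d e8 77 ┃  
      ┃        ┃00000040  fb a9 37 37 ┃  
      ┗━━━━━━━━┃00000050  0d b1 c6 0d ┃  
               ┃00000060  c7 c7 c7 c7 ┃  
               ┃00000070  e1 f0 b8 6a ┃  


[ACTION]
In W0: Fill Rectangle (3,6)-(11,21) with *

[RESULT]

    ┃ FileViewer                         
    ┠────────────────────────────────────
    ┃[api]                               
    ┃secret_key = 1024                   
    ┃enable_ssl = 8080                   
    ┃host = 8080                         
    ┃retry_count = 3306                  
    ┃buffer_size = "production"          
    ┃log_level ┏━━━━━━━━━━━━━━━━━━━━━━┓  
    ┃workers = ┃ HexEditor            ┃  
    ┃          ┠──────────────────────┨  
    ┃[cache]   ┃00000000  D0 fd fd fd ┃  
    ┃buffer_siz┃00000010  f5 c5 12 12 ┃  
    ┗━━━━━━━━━━┃00000020  de 1f 93 93 ┃━━
      ┃      **┃00000030  ee 6d e8 77 ┃  
      ┃      **┃00000040  fb a9 37 37 ┃  
      ┗━━━━━━━━┃00000050  0d b1 c6 0d ┃  
               ┃00000060  c7 c7 c7 c7 ┃  
               ┃00000070  e1 f0 b8 6a ┃  


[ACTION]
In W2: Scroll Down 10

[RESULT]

    ┃ FileViewer                         
    ┠────────────────────────────────────
    ┃[api]                               
    ┃secret_key = 1024                   
    ┃enable_ssl = 8080                   
    ┃host = 8080                         
    ┃retry_count = 3306                  
    ┃buffer_size = "production"          
    ┃log_level ┏━━━━━━━━━━━━━━━━━━━━━━┓  
    ┃workers = ┃ HexEditor            ┃  
    ┃          ┠──────────────────────┨  
    ┃[cache]   ┃00000070  e1 f0 b8 6a ┃  
    ┃buffer_siz┃                      ┃  
    ┗━━━━━━━━━━┃                      ┃━━
      ┃      **┃                      ┃  
      ┃      **┃                      ┃  
      ┗━━━━━━━━┃                      ┃  
               ┃                      ┃  
               ┃                      ┃  


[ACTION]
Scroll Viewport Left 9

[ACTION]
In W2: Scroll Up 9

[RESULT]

    ┃ FileViewer                         
    ┠────────────────────────────────────
    ┃[api]                               
    ┃secret_key = 1024                   
    ┃enable_ssl = 8080                   
    ┃host = 8080                         
    ┃retry_count = 3306                  
    ┃buffer_size = "production"          
    ┃log_level ┏━━━━━━━━━━━━━━━━━━━━━━┓  
    ┃workers = ┃ HexEditor            ┃  
    ┃          ┠──────────────────────┨  
    ┃[cache]   ┃00000000  D0 fd fd fd ┃  
    ┃buffer_siz┃00000010  f5 c5 12 12 ┃  
    ┗━━━━━━━━━━┃00000020  de 1f 93 93 ┃━━
      ┃      **┃00000030  ee 6d e8 77 ┃  
      ┃      **┃00000040  fb a9 37 37 ┃  
      ┗━━━━━━━━┃00000050  0d b1 c6 0d ┃  
               ┃00000060  c7 c7 c7 c7 ┃  
               ┃00000070  e1 f0 b8 6a ┃  


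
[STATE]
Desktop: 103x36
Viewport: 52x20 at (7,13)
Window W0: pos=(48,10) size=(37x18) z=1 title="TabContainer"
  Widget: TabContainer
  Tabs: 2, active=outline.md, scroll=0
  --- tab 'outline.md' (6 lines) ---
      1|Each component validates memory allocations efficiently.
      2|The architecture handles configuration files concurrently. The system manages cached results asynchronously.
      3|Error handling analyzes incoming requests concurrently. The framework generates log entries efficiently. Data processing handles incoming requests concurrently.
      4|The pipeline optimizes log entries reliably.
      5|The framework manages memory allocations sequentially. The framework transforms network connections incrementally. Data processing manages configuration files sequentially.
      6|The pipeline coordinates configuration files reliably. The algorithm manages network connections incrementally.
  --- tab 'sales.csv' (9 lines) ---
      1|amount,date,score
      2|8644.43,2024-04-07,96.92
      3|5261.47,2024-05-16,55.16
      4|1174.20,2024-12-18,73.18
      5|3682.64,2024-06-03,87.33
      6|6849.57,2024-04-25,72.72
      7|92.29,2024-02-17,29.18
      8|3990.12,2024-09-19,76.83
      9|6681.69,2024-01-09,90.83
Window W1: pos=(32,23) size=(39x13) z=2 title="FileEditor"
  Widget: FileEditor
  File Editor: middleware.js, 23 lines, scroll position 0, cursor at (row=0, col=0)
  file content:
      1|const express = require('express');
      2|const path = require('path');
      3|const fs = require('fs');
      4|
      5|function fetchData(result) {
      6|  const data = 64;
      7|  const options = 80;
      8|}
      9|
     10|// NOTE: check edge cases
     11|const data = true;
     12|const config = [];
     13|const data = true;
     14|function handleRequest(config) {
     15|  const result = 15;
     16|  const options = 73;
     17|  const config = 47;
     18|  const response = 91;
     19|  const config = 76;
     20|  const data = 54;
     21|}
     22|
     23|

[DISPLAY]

                                         ┃[outline.m
                                         ┃──────────
                                         ┃Each compo
                                         ┃The archit
                                         ┃Error hand
                                         ┃The pipeli
                                         ┃The framew
                                         ┃The pipeli
                                         ┃          
                                         ┃          
                         ┏━━━━━━━━━━━━━━━━━━━━━━━━━━
                         ┃ FileEditor               
                         ┠──────────────────────────
                         ┃█onst express = require('e
                         ┃const path = require('path
                         ┃const fs = require('fs'); 
                         ┃                          
                         ┃function fetchData(result)
                         ┃  const data = 64;        
                         ┃  const options = 80;     


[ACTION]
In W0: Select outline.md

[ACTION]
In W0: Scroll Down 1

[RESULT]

                                         ┃[outline.m
                                         ┃──────────
                                         ┃The archit
                                         ┃Error hand
                                         ┃The pipeli
                                         ┃The framew
                                         ┃The pipeli
                                         ┃          
                                         ┃          
                                         ┃          
                         ┏━━━━━━━━━━━━━━━━━━━━━━━━━━
                         ┃ FileEditor               
                         ┠──────────────────────────
                         ┃█onst express = require('e
                         ┃const path = require('path
                         ┃const fs = require('fs'); 
                         ┃                          
                         ┃function fetchData(result)
                         ┃  const data = 64;        
                         ┃  const options = 80;     


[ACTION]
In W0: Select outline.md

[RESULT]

                                         ┃[outline.m
                                         ┃──────────
                                         ┃Each compo
                                         ┃The archit
                                         ┃Error hand
                                         ┃The pipeli
                                         ┃The framew
                                         ┃The pipeli
                                         ┃          
                                         ┃          
                         ┏━━━━━━━━━━━━━━━━━━━━━━━━━━
                         ┃ FileEditor               
                         ┠──────────────────────────
                         ┃█onst express = require('e
                         ┃const path = require('path
                         ┃const fs = require('fs'); 
                         ┃                          
                         ┃function fetchData(result)
                         ┃  const data = 64;        
                         ┃  const options = 80;     


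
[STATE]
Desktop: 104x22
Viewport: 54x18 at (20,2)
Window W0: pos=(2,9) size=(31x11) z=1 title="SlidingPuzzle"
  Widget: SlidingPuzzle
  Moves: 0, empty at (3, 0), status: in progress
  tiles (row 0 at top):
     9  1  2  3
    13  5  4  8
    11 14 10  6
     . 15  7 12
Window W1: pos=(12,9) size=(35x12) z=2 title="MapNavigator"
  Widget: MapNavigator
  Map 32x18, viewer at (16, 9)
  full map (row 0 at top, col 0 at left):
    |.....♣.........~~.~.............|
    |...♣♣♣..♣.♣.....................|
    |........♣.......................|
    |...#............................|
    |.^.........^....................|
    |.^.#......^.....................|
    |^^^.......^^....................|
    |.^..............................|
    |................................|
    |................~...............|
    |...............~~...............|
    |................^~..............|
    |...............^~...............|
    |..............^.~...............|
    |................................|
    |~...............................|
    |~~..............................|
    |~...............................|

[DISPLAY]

                                                      
                                                      
                                                      
                                                      
                                                      
                                                      
                                                      
━━━━━━━━━━━━━━━━━━━━━━━━━━┓                           
igator                    ┃                           
──────────────────────────┨                           
...^..................... ┃                           
...^^.................... ┃                           
......................... ┃                           
......................... ┃                           
.........@............... ┃                           
........~~............... ┃                           
.........^~.............. ┃                           
........^~............... ┃                           


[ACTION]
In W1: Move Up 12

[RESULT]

                                                      
                                                      
                                                      
                                                      
                                                      
                                                      
                                                      
━━━━━━━━━━━━━━━━━━━━━━━━━━┓                           
igator                    ┃                           
──────────────────────────┨                           
                          ┃                           
                          ┃                           
                          ┃                           
                          ┃                           
........~@.~............. ┃                           
.♣.♣..................... ┃                           
.♣....................... ┃                           
......................... ┃                           


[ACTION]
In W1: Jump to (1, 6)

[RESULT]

                                                      
                                                      
                                                      
                                                      
                                                      
                                                      
                                                      
━━━━━━━━━━━━━━━━━━━━━━━━━━┓                           
igator                    ┃                           
──────────────────────────┨                           
        ........♣.........┃                           
        ...#..............┃                           
        .^.........^......┃                           
        .^.#......^.......┃                           
        ^@^.......^^......┃                           
        .^................┃                           
        ..................┃                           
        ................~.┃                           


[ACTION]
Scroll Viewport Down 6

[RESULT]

                                                      
                                                      
                                                      
                                                      
                                                      
━━━━━━━━━━━━━━━━━━━━━━━━━━┓                           
igator                    ┃                           
──────────────────────────┨                           
        ........♣.........┃                           
        ...#..............┃                           
        .^.........^......┃                           
        .^.#......^.......┃                           
        ^@^.......^^......┃                           
        .^................┃                           
        ..................┃                           
        ................~.┃                           
━━━━━━━━━━━━━━━━━━━━━━━━━━┛                           
                                                      


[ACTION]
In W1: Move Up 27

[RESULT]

                                                      
                                                      
                                                      
                                                      
                                                      
━━━━━━━━━━━━━━━━━━━━━━━━━━┓                           
igator                    ┃                           
──────────────────────────┨                           
                          ┃                           
                          ┃                           
                          ┃                           
                          ┃                           
        .@...♣.........~~.┃                           
        ...♣♣♣..♣.♣.......┃                           
        ........♣.........┃                           
        ...#..............┃                           
━━━━━━━━━━━━━━━━━━━━━━━━━━┛                           
                                                      


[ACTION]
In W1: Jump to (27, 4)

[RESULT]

                                                      
                                                      
                                                      
                                                      
                                                      
━━━━━━━━━━━━━━━━━━━━━━━━━━┓                           
igator                    ┃                           
──────────────────────────┨                           
~.............            ┃                           
..............            ┃                           
..............            ┃                           
..............            ┃                           
.........@....            ┃                           
..............            ┃                           
..............            ┃                           
..............            ┃                           
━━━━━━━━━━━━━━━━━━━━━━━━━━┛                           
                                                      


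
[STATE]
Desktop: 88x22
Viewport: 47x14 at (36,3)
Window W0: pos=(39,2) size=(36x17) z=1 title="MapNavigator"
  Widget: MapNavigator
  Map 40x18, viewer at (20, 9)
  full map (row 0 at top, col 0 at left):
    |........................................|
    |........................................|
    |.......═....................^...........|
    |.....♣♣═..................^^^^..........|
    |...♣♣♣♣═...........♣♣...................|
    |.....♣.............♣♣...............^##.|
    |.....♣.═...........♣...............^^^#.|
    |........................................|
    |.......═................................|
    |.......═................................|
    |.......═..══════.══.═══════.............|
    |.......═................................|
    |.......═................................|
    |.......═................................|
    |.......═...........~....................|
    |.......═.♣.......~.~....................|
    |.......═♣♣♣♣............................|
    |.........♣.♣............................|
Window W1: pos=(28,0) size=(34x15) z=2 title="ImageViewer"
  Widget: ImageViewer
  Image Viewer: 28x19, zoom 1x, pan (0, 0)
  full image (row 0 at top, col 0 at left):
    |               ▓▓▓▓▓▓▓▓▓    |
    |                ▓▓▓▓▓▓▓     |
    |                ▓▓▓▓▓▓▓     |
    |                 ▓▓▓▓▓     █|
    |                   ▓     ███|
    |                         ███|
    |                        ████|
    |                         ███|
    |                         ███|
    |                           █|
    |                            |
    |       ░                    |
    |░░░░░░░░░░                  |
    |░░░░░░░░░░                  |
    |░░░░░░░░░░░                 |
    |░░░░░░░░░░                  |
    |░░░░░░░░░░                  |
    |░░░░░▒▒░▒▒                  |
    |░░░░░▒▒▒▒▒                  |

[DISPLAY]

        ▓▓▓▓▓▓▓▓▓        ┃            ┃        
         ▓▓▓▓▓▓▓         ┃────────────┨        
         ▓▓▓▓▓▓▓         ┃.^^^^.......┃        
          ▓▓▓▓▓     █    ┃............┃        
            ▓     ███    ┃...........^┃        
                  ███    ┃..........^^┃        
                 ████    ┃............┃        
                  ███    ┃............┃        
                  ███    ┃............┃        
                    █    ┃══..........┃        
                         ┃............┃        
━━━━━━━━━━━━━━━━━━━━━━━━━┛............┃        
   ┃....═.............................┃        
   ┃....═...........~.................┃        


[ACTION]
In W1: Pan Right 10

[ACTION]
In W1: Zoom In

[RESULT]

             ▓▓▓▓▓▓▓▓▓▓▓▓┃            ┃        
             ▓▓▓▓▓▓▓▓▓▓▓▓┃────────────┨        
               ▓▓▓▓▓▓▓▓▓▓┃.^^^^.......┃        
               ▓▓▓▓▓▓▓▓▓▓┃............┃        
               ▓▓▓▓▓▓▓▓▓▓┃...........^┃        
               ▓▓▓▓▓▓▓▓▓▓┃..........^^┃        
                 ▓▓▓▓▓▓▓▓┃............┃        
                 ▓▓▓▓▓▓▓▓┃............┃        
                     ▓▓  ┃............┃        
                     ▓▓  ┃══..........┃        
                         ┃............┃        
━━━━━━━━━━━━━━━━━━━━━━━━━┛............┃        
   ┃....═.............................┃        
   ┃....═...........~.................┃        


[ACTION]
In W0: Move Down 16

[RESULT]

             ▓▓▓▓▓▓▓▓▓▓▓▓┃            ┃        
             ▓▓▓▓▓▓▓▓▓▓▓▓┃────────────┨        
               ▓▓▓▓▓▓▓▓▓▓┃............┃        
               ▓▓▓▓▓▓▓▓▓▓┃............┃        
               ▓▓▓▓▓▓▓▓▓▓┃............┃        
               ▓▓▓▓▓▓▓▓▓▓┃............┃        
                 ▓▓▓▓▓▓▓▓┃............┃        
                 ▓▓▓▓▓▓▓▓┃............┃        
                     ▓▓  ┃............┃        
                     ▓▓  ┃            ┃        
                         ┃            ┃        
━━━━━━━━━━━━━━━━━━━━━━━━━┛            ┃        
   ┃                                  ┃        
   ┃                                  ┃        


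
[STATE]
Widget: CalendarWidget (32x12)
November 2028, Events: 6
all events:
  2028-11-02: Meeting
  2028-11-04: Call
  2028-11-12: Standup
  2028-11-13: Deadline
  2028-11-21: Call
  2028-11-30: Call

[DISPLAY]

         November 2028          
Mo Tu We Th Fr Sa Su            
       1  2*  3  4*  5          
 6  7  8  9 10 11 12*           
13* 14 15 16 17 18 19           
20 21* 22 23 24 25 26           
27 28 29 30*                    
                                
                                
                                
                                
                                


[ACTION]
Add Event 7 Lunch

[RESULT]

         November 2028          
Mo Tu We Th Fr Sa Su            
       1  2*  3  4*  5          
 6  7*  8  9 10 11 12*          
13* 14 15 16 17 18 19           
20 21* 22 23 24 25 26           
27 28 29 30*                    
                                
                                
                                
                                
                                


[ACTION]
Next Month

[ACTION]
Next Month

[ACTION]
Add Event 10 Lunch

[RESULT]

          January 2029          
Mo Tu We Th Fr Sa Su            
 1  2  3  4  5  6  7            
 8  9 10* 11 12 13 14           
15 16 17 18 19 20 21            
22 23 24 25 26 27 28            
29 30 31                        
                                
                                
                                
                                
                                


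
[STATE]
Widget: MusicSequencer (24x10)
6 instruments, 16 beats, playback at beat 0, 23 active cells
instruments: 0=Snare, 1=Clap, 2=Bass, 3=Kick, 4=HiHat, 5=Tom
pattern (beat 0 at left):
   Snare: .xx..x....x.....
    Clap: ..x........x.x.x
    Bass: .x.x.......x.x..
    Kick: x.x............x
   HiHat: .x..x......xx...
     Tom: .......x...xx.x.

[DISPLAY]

      ▼123456789012345  
 Snare·██··█····█·····  
  Clap··█········█·█·█  
  Bass·█·█·······█·█··  
  Kick█·█············█  
 HiHat·█··█······██···  
   Tom·······█···██·█·  
                        
                        
                        


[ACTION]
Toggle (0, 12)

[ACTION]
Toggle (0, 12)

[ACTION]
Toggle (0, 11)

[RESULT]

      ▼123456789012345  
 Snare·██··█····██····  
  Clap··█········█·█·█  
  Bass·█·█·······█·█··  
  Kick█·█············█  
 HiHat·█··█······██···  
   Tom·······█···██·█·  
                        
                        
                        


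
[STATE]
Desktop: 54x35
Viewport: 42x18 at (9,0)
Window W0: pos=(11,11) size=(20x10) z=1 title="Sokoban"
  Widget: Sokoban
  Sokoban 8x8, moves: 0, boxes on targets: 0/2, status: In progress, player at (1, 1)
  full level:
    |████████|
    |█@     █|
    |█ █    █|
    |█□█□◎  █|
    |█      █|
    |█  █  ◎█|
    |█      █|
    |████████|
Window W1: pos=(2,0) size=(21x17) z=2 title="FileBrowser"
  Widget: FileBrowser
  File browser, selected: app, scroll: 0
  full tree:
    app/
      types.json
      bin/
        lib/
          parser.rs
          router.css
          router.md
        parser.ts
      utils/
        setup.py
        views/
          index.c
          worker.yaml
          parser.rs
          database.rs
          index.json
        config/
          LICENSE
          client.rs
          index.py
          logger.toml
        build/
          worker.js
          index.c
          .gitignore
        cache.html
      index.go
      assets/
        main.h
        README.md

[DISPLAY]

━━━━━━━━━━━━━┓                            
rowser       ┃                            
─────────────┨                            
app/         ┃                            
pes.json     ┃                            
] bin/       ┃                            
] utils/     ┃                            
dex.go       ┃                            
] assets/    ┃                            
             ┃                            
             ┃                            
             ┃━━━━━━━┓                    
             ┃       ┃                    
             ┃───────┨                    
             ┃       ┃                    
             ┃       ┃                    
━━━━━━━━━━━━━┛       ┃                    
  ┃█□█□◎  █          ┃                    


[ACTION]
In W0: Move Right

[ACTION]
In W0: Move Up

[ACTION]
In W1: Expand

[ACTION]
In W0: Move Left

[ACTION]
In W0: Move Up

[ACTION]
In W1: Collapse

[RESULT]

━━━━━━━━━━━━━┓                            
rowser       ┃                            
─────────────┨                            
app/         ┃                            
             ┃                            
             ┃                            
             ┃                            
             ┃                            
             ┃                            
             ┃                            
             ┃                            
             ┃━━━━━━━┓                    
             ┃       ┃                    
             ┃───────┨                    
             ┃       ┃                    
             ┃       ┃                    
━━━━━━━━━━━━━┛       ┃                    
  ┃█□█□◎  █          ┃                    


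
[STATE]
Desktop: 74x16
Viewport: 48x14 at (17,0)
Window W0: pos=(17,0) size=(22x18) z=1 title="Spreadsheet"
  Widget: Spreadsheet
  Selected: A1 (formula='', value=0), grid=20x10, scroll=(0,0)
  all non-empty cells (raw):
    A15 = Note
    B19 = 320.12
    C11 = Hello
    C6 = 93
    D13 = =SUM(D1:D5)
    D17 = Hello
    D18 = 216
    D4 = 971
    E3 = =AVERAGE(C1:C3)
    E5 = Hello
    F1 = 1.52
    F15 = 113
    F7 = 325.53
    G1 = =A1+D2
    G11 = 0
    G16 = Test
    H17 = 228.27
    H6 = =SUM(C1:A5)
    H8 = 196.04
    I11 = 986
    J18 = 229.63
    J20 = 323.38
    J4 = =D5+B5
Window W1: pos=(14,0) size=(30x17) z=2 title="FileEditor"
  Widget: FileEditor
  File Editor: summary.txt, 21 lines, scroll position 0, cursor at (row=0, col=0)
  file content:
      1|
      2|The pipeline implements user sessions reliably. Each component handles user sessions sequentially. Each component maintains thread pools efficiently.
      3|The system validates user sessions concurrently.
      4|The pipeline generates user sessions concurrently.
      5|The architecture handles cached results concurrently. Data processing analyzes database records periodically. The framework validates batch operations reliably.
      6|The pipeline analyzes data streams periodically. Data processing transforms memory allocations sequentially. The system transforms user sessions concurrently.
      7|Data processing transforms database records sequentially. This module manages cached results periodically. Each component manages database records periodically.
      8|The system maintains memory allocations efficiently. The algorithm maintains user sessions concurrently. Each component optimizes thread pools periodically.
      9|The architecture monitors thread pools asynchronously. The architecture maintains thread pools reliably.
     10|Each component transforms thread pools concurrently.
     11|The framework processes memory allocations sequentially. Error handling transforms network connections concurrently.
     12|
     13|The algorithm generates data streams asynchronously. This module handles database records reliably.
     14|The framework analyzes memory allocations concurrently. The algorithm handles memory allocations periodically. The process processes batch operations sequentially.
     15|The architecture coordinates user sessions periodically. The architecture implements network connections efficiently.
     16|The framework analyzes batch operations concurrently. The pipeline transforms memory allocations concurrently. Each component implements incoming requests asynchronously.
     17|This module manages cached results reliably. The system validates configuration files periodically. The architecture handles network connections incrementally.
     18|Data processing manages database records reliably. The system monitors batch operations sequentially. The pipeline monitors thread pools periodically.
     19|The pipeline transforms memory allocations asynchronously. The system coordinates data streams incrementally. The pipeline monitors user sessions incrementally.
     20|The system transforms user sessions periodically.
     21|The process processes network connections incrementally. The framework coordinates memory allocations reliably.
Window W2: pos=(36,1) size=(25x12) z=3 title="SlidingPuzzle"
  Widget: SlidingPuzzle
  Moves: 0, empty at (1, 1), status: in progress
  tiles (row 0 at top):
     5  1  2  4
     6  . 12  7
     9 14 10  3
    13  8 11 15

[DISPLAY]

━━━━━━━━━━━━━━━━━━━━━━━━━━┓                     
ileEditor          ┏━━━━━━━━━━━━━━━━━━━━━━━┓    
───────────────────┃ SlidingPuzzle         ┃    
                   ┠───────────────────────┨    
e pipeline implemen┃┌────┬────┬────┬────┐  ┃    
e system validates ┃│  5 │  1 │  2 │  4 │  ┃    
e pipeline generate┃├────┼────┼────┼────┤  ┃    
e architecture hand┃│  6 │    │ 12 │  7 │  ┃    
e pipeline analyzes┃├────┼────┼────┼────┤  ┃    
ta processing trans┃│  9 │ 14 │ 10 │  3 │  ┃    
e system maintains ┃├────┼────┼────┼────┤  ┃    
e architecture moni┃│ 13 │  8 │ 11 │ 15 │  ┃    
ch component transf┗━━━━━━━━━━━━━━━━━━━━━━━┛    
e framework processes mem░┃                     


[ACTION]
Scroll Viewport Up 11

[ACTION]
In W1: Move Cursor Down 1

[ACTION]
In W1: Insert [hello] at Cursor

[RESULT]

━━━━━━━━━━━━━━━━━━━━━━━━━━┓                     
ileEditor          ┏━━━━━━━━━━━━━━━━━━━━━━━┓    
───────────────────┃ SlidingPuzzle         ┃    
                   ┠───────────────────────┨    
llo█he pipeline imp┃┌────┬────┬────┬────┐  ┃    
e system validates ┃│  5 │  1 │  2 │  4 │  ┃    
e pipeline generate┃├────┼────┼────┼────┤  ┃    
e architecture hand┃│  6 │    │ 12 │  7 │  ┃    
e pipeline analyzes┃├────┼────┼────┼────┤  ┃    
ta processing trans┃│  9 │ 14 │ 10 │  3 │  ┃    
e system maintains ┃├────┼────┼────┼────┤  ┃    
e architecture moni┃│ 13 │  8 │ 11 │ 15 │  ┃    
ch component transf┗━━━━━━━━━━━━━━━━━━━━━━━┛    
e framework processes mem░┃                     


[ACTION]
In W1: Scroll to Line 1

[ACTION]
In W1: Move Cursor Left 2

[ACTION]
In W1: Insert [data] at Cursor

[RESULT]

━━━━━━━━━━━━━━━━━━━━━━━━━━┓                     
ileEditor          ┏━━━━━━━━━━━━━━━━━━━━━━━┓    
───────────────────┃ SlidingPuzzle         ┃    
                   ┠───────────────────────┨    
ldata█oThe pipeline┃┌────┬────┬────┬────┐  ┃    
e system validates ┃│  5 │  1 │  2 │  4 │  ┃    
e pipeline generate┃├────┼────┼────┼────┤  ┃    
e architecture hand┃│  6 │    │ 12 │  7 │  ┃    
e pipeline analyzes┃├────┼────┼────┼────┤  ┃    
ta processing trans┃│  9 │ 14 │ 10 │  3 │  ┃    
e system maintains ┃├────┼────┼────┼────┤  ┃    
e architecture moni┃│ 13 │  8 │ 11 │ 15 │  ┃    
ch component transf┗━━━━━━━━━━━━━━━━━━━━━━━┛    
e framework processes mem░┃                     


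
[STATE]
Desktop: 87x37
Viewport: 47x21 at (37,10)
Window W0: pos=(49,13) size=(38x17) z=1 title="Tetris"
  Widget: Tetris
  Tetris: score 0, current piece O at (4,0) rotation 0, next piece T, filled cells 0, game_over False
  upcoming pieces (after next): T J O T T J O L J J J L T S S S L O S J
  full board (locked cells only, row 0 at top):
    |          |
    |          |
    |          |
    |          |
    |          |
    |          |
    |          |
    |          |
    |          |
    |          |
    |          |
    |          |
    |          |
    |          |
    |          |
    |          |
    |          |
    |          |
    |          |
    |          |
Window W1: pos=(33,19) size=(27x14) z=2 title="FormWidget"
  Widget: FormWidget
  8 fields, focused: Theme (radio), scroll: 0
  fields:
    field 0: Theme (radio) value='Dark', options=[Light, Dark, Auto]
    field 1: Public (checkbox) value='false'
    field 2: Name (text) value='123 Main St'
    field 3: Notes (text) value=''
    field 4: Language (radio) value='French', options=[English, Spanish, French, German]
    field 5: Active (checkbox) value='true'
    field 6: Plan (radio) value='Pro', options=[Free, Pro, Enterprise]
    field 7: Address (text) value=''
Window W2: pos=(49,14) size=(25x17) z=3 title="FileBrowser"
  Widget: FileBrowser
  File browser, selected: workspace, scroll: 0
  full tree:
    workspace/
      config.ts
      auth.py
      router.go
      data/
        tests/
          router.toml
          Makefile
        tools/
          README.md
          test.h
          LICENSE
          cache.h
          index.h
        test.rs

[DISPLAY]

                                               
                                               
                                               
            ┏━━━━━━━━━━━━━━━━━━━━━━━━━━━━━━━━━━
            ┏━━━━━━━━━━━━━━━━━━━━━━━┓          
            ┃ FileBrowser           ┃──────────
            ┠───────────────────────┨          
            ┃> [-] workspace/       ┃          
            ┃    config.ts          ┃          
━━━━━━━━━━━━┃    auth.py            ┃          
rmWidget    ┃    router.go          ┃          
────────────┃    [+] data/          ┃          
heme:      (┃                       ┃          
ublic:     [┃                       ┃          
ame:       [┃                       ┃          
otes:      [┃                       ┃          
anguage:   (┃                       ┃          
ctive:     [┃                       ┃          
lan:       (┃                       ┃          
ddress:    [┃                       ┃━━━━━━━━━━
            ┗━━━━━━━━━━━━━━━━━━━━━━━┛          


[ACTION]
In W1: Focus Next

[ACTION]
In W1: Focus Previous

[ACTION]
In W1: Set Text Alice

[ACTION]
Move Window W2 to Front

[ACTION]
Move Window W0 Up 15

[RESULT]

            ┃          │0                      
            ┃          │                       
            ┃          │                       
            ┃          │                       
            ┏━━━━━━━━━━━━━━━━━━━━━━━┓          
            ┃ FileBrowser           ┃          
            ┠───────────────────────┨━━━━━━━━━━
            ┃> [-] workspace/       ┃          
            ┃    config.ts          ┃          
━━━━━━━━━━━━┃    auth.py            ┃          
rmWidget    ┃    router.go          ┃          
────────────┃    [+] data/          ┃          
heme:      (┃                       ┃          
ublic:     [┃                       ┃          
ame:       [┃                       ┃          
otes:      [┃                       ┃          
anguage:   (┃                       ┃          
ctive:     [┃                       ┃          
lan:       (┃                       ┃          
ddress:    [┃                       ┃          
            ┗━━━━━━━━━━━━━━━━━━━━━━━┛          
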